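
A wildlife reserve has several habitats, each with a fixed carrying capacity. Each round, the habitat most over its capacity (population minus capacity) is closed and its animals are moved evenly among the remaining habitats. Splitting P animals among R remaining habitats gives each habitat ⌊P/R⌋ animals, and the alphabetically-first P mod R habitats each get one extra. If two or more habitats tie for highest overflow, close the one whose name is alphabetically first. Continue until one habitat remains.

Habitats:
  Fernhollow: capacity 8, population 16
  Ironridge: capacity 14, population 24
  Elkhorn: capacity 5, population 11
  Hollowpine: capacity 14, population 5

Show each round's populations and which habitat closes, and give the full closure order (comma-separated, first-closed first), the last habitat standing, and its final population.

Round 1: Elkhorn=11 Fernhollow=16 Hollowpine=5 Ironridge=24 → close Ironridge (overflow 10)
  24÷3 = 8 each, +1 to first 0
Round 2: Elkhorn=19 Fernhollow=24 Hollowpine=13 → close Fernhollow (overflow 16)
  24÷2 = 12 each, +1 to first 0
Round 3: Elkhorn=31 Hollowpine=25 → close Elkhorn (overflow 26)
  31÷1 = 31 each, +1 to first 0

Closure order: Ironridge, Fernhollow, Elkhorn
Last habitat: Hollowpine with 56 animals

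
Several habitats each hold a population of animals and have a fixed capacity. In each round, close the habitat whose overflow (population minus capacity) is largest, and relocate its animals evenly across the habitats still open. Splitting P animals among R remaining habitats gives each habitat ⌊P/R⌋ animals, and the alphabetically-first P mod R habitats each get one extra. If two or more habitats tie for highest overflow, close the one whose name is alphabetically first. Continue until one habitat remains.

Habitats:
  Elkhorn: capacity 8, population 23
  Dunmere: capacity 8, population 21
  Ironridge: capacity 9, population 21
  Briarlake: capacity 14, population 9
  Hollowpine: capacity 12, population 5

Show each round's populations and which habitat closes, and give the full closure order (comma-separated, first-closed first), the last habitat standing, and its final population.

Closure order: Elkhorn, Dunmere, Ironridge, Briarlake
Last habitat: Hollowpine with 79 animals

Round 1: Briarlake=9 Dunmere=21 Elkhorn=23 Hollowpine=5 Ironridge=21 → close Elkhorn (overflow 15)
  23÷4 = 5 each, +1 to first 3
Round 2: Briarlake=15 Dunmere=27 Hollowpine=11 Ironridge=26 → close Dunmere (overflow 19)
  27÷3 = 9 each, +1 to first 0
Round 3: Briarlake=24 Hollowpine=20 Ironridge=35 → close Ironridge (overflow 26)
  35÷2 = 17 each, +1 to first 1
Round 4: Briarlake=42 Hollowpine=37 → close Briarlake (overflow 28)
  42÷1 = 42 each, +1 to first 0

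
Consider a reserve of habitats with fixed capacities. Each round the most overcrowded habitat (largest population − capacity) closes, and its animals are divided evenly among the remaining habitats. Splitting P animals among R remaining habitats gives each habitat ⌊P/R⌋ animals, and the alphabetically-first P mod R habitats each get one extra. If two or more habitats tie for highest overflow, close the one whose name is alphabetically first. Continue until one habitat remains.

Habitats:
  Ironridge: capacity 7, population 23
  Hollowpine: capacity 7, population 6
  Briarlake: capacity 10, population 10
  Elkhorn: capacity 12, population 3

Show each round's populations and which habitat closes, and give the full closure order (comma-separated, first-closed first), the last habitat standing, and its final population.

Round 1: Briarlake=10 Elkhorn=3 Hollowpine=6 Ironridge=23 → close Ironridge (overflow 16)
  23÷3 = 7 each, +1 to first 2
Round 2: Briarlake=18 Elkhorn=11 Hollowpine=13 → close Briarlake (overflow 8)
  18÷2 = 9 each, +1 to first 0
Round 3: Elkhorn=20 Hollowpine=22 → close Hollowpine (overflow 15)
  22÷1 = 22 each, +1 to first 0

Closure order: Ironridge, Briarlake, Hollowpine
Last habitat: Elkhorn with 42 animals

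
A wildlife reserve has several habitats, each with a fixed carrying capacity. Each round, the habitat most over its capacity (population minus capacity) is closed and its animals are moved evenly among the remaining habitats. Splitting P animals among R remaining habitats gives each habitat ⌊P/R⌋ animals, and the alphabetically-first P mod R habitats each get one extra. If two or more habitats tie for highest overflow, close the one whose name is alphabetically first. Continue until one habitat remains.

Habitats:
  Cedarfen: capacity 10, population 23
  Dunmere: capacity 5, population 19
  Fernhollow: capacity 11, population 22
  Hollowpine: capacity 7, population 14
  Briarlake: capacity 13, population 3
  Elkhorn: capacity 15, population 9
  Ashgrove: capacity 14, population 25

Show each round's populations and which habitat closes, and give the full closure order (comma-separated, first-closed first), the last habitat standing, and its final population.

Round 1: Ashgrove=25 Briarlake=3 Cedarfen=23 Dunmere=19 Elkhorn=9 Fernhollow=22 Hollowpine=14 → close Dunmere (overflow 14)
  19÷6 = 3 each, +1 to first 1
Round 2: Ashgrove=29 Briarlake=6 Cedarfen=26 Elkhorn=12 Fernhollow=25 Hollowpine=17 → close Cedarfen (overflow 16)
  26÷5 = 5 each, +1 to first 1
Round 3: Ashgrove=35 Briarlake=11 Elkhorn=17 Fernhollow=30 Hollowpine=22 → close Ashgrove (overflow 21)
  35÷4 = 8 each, +1 to first 3
Round 4: Briarlake=20 Elkhorn=26 Fernhollow=39 Hollowpine=30 → close Fernhollow (overflow 28)
  39÷3 = 13 each, +1 to first 0
Round 5: Briarlake=33 Elkhorn=39 Hollowpine=43 → close Hollowpine (overflow 36)
  43÷2 = 21 each, +1 to first 1
Round 6: Briarlake=55 Elkhorn=60 → close Elkhorn (overflow 45)
  60÷1 = 60 each, +1 to first 0

Closure order: Dunmere, Cedarfen, Ashgrove, Fernhollow, Hollowpine, Elkhorn
Last habitat: Briarlake with 115 animals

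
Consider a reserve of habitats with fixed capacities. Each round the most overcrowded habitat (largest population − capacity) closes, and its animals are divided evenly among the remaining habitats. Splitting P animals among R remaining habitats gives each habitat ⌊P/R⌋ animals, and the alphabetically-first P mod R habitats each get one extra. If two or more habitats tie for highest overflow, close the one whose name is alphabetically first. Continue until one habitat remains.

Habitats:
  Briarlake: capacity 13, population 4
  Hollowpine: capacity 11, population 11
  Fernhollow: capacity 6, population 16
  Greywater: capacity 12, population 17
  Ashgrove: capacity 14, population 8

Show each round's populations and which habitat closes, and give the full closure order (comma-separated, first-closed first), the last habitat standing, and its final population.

Closure order: Fernhollow, Greywater, Hollowpine, Ashgrove
Last habitat: Briarlake with 56 animals

Round 1: Ashgrove=8 Briarlake=4 Fernhollow=16 Greywater=17 Hollowpine=11 → close Fernhollow (overflow 10)
  16÷4 = 4 each, +1 to first 0
Round 2: Ashgrove=12 Briarlake=8 Greywater=21 Hollowpine=15 → close Greywater (overflow 9)
  21÷3 = 7 each, +1 to first 0
Round 3: Ashgrove=19 Briarlake=15 Hollowpine=22 → close Hollowpine (overflow 11)
  22÷2 = 11 each, +1 to first 0
Round 4: Ashgrove=30 Briarlake=26 → close Ashgrove (overflow 16)
  30÷1 = 30 each, +1 to first 0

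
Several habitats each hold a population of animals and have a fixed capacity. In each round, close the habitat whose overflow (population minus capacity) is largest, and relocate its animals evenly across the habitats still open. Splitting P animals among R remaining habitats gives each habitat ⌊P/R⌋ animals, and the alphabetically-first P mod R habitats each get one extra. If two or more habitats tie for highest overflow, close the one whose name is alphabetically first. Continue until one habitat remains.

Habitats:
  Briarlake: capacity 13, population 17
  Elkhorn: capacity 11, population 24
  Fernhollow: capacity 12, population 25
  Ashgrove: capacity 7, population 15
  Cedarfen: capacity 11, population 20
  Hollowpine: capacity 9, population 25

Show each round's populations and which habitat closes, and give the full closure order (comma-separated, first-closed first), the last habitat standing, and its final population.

Closure order: Hollowpine, Elkhorn, Fernhollow, Ashgrove, Cedarfen
Last habitat: Briarlake with 126 animals

Round 1: Ashgrove=15 Briarlake=17 Cedarfen=20 Elkhorn=24 Fernhollow=25 Hollowpine=25 → close Hollowpine (overflow 16)
  25÷5 = 5 each, +1 to first 0
Round 2: Ashgrove=20 Briarlake=22 Cedarfen=25 Elkhorn=29 Fernhollow=30 → close Elkhorn (overflow 18)
  29÷4 = 7 each, +1 to first 1
Round 3: Ashgrove=28 Briarlake=29 Cedarfen=32 Fernhollow=37 → close Fernhollow (overflow 25)
  37÷3 = 12 each, +1 to first 1
Round 4: Ashgrove=41 Briarlake=41 Cedarfen=44 → close Ashgrove (overflow 34)
  41÷2 = 20 each, +1 to first 1
Round 5: Briarlake=62 Cedarfen=64 → close Cedarfen (overflow 53)
  64÷1 = 64 each, +1 to first 0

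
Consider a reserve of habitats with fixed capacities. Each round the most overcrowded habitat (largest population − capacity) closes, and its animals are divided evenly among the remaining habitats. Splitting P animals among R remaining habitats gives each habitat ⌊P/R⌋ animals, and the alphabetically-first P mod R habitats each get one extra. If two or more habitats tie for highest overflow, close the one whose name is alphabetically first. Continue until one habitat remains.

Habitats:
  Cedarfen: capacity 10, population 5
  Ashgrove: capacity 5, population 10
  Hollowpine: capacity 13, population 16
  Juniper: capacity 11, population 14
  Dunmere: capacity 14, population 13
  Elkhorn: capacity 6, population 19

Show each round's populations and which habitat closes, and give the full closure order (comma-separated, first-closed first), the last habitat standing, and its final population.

Closure order: Elkhorn, Ashgrove, Hollowpine, Juniper, Dunmere
Last habitat: Cedarfen with 77 animals

Round 1: Ashgrove=10 Cedarfen=5 Dunmere=13 Elkhorn=19 Hollowpine=16 Juniper=14 → close Elkhorn (overflow 13)
  19÷5 = 3 each, +1 to first 4
Round 2: Ashgrove=14 Cedarfen=9 Dunmere=17 Hollowpine=20 Juniper=17 → close Ashgrove (overflow 9)
  14÷4 = 3 each, +1 to first 2
Round 3: Cedarfen=13 Dunmere=21 Hollowpine=23 Juniper=20 → close Hollowpine (overflow 10)
  23÷3 = 7 each, +1 to first 2
Round 4: Cedarfen=21 Dunmere=29 Juniper=27 → close Juniper (overflow 16)
  27÷2 = 13 each, +1 to first 1
Round 5: Cedarfen=35 Dunmere=42 → close Dunmere (overflow 28)
  42÷1 = 42 each, +1 to first 0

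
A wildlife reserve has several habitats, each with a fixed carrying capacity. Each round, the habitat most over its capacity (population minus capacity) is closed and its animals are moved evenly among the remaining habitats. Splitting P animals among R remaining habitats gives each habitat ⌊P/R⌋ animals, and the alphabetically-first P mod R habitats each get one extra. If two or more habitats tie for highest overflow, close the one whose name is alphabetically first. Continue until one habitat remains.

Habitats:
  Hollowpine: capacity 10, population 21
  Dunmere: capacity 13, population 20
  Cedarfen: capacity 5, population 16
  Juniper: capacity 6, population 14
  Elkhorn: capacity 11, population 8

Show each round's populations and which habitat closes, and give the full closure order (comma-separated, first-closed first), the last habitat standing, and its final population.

Round 1: Cedarfen=16 Dunmere=20 Elkhorn=8 Hollowpine=21 Juniper=14 → close Cedarfen (overflow 11)
  16÷4 = 4 each, +1 to first 0
Round 2: Dunmere=24 Elkhorn=12 Hollowpine=25 Juniper=18 → close Hollowpine (overflow 15)
  25÷3 = 8 each, +1 to first 1
Round 3: Dunmere=33 Elkhorn=20 Juniper=26 → close Dunmere (overflow 20)
  33÷2 = 16 each, +1 to first 1
Round 4: Elkhorn=37 Juniper=42 → close Juniper (overflow 36)
  42÷1 = 42 each, +1 to first 0

Closure order: Cedarfen, Hollowpine, Dunmere, Juniper
Last habitat: Elkhorn with 79 animals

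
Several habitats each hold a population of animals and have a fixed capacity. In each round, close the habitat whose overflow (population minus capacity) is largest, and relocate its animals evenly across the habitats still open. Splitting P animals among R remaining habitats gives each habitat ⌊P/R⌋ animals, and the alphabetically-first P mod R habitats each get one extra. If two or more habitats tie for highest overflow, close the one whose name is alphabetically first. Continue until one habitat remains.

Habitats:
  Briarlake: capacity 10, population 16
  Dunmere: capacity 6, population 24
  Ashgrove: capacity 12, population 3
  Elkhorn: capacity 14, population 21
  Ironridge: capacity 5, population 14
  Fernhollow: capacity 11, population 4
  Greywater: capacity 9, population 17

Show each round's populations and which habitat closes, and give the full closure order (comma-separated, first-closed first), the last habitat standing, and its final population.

Closure order: Dunmere, Ironridge, Elkhorn, Greywater, Briarlake, Ashgrove
Last habitat: Fernhollow with 99 animals

Round 1: Ashgrove=3 Briarlake=16 Dunmere=24 Elkhorn=21 Fernhollow=4 Greywater=17 Ironridge=14 → close Dunmere (overflow 18)
  24÷6 = 4 each, +1 to first 0
Round 2: Ashgrove=7 Briarlake=20 Elkhorn=25 Fernhollow=8 Greywater=21 Ironridge=18 → close Ironridge (overflow 13)
  18÷5 = 3 each, +1 to first 3
Round 3: Ashgrove=11 Briarlake=24 Elkhorn=29 Fernhollow=11 Greywater=24 → close Elkhorn (overflow 15)
  29÷4 = 7 each, +1 to first 1
Round 4: Ashgrove=19 Briarlake=31 Fernhollow=18 Greywater=31 → close Greywater (overflow 22)
  31÷3 = 10 each, +1 to first 1
Round 5: Ashgrove=30 Briarlake=41 Fernhollow=28 → close Briarlake (overflow 31)
  41÷2 = 20 each, +1 to first 1
Round 6: Ashgrove=51 Fernhollow=48 → close Ashgrove (overflow 39)
  51÷1 = 51 each, +1 to first 0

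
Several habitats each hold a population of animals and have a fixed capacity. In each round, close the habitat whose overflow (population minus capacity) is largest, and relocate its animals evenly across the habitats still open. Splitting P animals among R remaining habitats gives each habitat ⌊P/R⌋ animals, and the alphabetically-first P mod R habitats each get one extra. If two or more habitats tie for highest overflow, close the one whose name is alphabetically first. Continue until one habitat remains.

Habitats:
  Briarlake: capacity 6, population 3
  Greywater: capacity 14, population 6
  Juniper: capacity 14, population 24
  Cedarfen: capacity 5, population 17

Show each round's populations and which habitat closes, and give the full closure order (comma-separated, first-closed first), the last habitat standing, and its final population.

Round 1: Briarlake=3 Cedarfen=17 Greywater=6 Juniper=24 → close Cedarfen (overflow 12)
  17÷3 = 5 each, +1 to first 2
Round 2: Briarlake=9 Greywater=12 Juniper=29 → close Juniper (overflow 15)
  29÷2 = 14 each, +1 to first 1
Round 3: Briarlake=24 Greywater=26 → close Briarlake (overflow 18)
  24÷1 = 24 each, +1 to first 0

Closure order: Cedarfen, Juniper, Briarlake
Last habitat: Greywater with 50 animals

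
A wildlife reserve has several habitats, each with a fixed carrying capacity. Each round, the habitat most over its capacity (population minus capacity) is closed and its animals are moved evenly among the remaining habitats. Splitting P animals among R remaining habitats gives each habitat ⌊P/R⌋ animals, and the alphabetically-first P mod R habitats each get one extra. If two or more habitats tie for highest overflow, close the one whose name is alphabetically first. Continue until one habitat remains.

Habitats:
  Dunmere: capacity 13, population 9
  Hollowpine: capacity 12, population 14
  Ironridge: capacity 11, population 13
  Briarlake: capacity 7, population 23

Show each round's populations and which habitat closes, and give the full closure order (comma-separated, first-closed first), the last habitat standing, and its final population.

Round 1: Briarlake=23 Dunmere=9 Hollowpine=14 Ironridge=13 → close Briarlake (overflow 16)
  23÷3 = 7 each, +1 to first 2
Round 2: Dunmere=17 Hollowpine=22 Ironridge=20 → close Hollowpine (overflow 10)
  22÷2 = 11 each, +1 to first 0
Round 3: Dunmere=28 Ironridge=31 → close Ironridge (overflow 20)
  31÷1 = 31 each, +1 to first 0

Closure order: Briarlake, Hollowpine, Ironridge
Last habitat: Dunmere with 59 animals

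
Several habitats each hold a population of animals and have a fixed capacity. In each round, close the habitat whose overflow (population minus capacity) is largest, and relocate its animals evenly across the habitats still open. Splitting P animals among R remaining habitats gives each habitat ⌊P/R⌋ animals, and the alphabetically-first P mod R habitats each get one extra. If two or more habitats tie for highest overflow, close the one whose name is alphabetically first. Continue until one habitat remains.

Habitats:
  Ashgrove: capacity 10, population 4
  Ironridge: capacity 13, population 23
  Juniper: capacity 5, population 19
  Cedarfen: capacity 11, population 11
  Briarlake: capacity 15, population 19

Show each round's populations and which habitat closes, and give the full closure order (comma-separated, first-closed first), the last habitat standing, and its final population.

Closure order: Juniper, Ironridge, Briarlake, Cedarfen
Last habitat: Ashgrove with 76 animals

Round 1: Ashgrove=4 Briarlake=19 Cedarfen=11 Ironridge=23 Juniper=19 → close Juniper (overflow 14)
  19÷4 = 4 each, +1 to first 3
Round 2: Ashgrove=9 Briarlake=24 Cedarfen=16 Ironridge=27 → close Ironridge (overflow 14)
  27÷3 = 9 each, +1 to first 0
Round 3: Ashgrove=18 Briarlake=33 Cedarfen=25 → close Briarlake (overflow 18)
  33÷2 = 16 each, +1 to first 1
Round 4: Ashgrove=35 Cedarfen=41 → close Cedarfen (overflow 30)
  41÷1 = 41 each, +1 to first 0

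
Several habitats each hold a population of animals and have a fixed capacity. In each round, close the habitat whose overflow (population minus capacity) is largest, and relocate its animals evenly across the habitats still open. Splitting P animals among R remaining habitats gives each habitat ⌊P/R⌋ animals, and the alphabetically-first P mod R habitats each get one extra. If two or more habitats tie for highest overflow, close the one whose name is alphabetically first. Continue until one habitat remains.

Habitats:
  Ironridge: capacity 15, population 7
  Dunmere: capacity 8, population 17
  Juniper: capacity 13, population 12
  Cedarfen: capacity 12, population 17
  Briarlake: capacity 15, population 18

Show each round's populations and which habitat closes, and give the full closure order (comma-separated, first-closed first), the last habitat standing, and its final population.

Round 1: Briarlake=18 Cedarfen=17 Dunmere=17 Ironridge=7 Juniper=12 → close Dunmere (overflow 9)
  17÷4 = 4 each, +1 to first 1
Round 2: Briarlake=23 Cedarfen=21 Ironridge=11 Juniper=16 → close Cedarfen (overflow 9)
  21÷3 = 7 each, +1 to first 0
Round 3: Briarlake=30 Ironridge=18 Juniper=23 → close Briarlake (overflow 15)
  30÷2 = 15 each, +1 to first 0
Round 4: Ironridge=33 Juniper=38 → close Juniper (overflow 25)
  38÷1 = 38 each, +1 to first 0

Closure order: Dunmere, Cedarfen, Briarlake, Juniper
Last habitat: Ironridge with 71 animals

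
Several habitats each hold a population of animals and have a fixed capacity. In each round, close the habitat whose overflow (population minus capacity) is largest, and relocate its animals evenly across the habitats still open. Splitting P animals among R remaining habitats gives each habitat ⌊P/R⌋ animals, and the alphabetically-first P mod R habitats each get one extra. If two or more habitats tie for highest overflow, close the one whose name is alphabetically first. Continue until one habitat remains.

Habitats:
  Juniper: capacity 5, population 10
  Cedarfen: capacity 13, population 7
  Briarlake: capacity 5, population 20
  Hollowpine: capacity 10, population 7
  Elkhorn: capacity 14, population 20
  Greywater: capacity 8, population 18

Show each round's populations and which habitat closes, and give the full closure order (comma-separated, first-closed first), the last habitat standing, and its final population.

Round 1: Briarlake=20 Cedarfen=7 Elkhorn=20 Greywater=18 Hollowpine=7 Juniper=10 → close Briarlake (overflow 15)
  20÷5 = 4 each, +1 to first 0
Round 2: Cedarfen=11 Elkhorn=24 Greywater=22 Hollowpine=11 Juniper=14 → close Greywater (overflow 14)
  22÷4 = 5 each, +1 to first 2
Round 3: Cedarfen=17 Elkhorn=30 Hollowpine=16 Juniper=19 → close Elkhorn (overflow 16)
  30÷3 = 10 each, +1 to first 0
Round 4: Cedarfen=27 Hollowpine=26 Juniper=29 → close Juniper (overflow 24)
  29÷2 = 14 each, +1 to first 1
Round 5: Cedarfen=42 Hollowpine=40 → close Hollowpine (overflow 30)
  40÷1 = 40 each, +1 to first 0

Closure order: Briarlake, Greywater, Elkhorn, Juniper, Hollowpine
Last habitat: Cedarfen with 82 animals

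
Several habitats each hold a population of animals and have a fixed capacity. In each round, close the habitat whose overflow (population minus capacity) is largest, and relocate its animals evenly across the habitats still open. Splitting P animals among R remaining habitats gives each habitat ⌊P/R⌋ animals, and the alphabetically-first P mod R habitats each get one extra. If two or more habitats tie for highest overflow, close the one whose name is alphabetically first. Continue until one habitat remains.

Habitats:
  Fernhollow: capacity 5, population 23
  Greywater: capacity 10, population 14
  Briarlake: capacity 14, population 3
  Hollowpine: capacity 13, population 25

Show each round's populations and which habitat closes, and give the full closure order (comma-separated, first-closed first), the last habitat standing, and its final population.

Closure order: Fernhollow, Hollowpine, Greywater
Last habitat: Briarlake with 65 animals

Round 1: Briarlake=3 Fernhollow=23 Greywater=14 Hollowpine=25 → close Fernhollow (overflow 18)
  23÷3 = 7 each, +1 to first 2
Round 2: Briarlake=11 Greywater=22 Hollowpine=32 → close Hollowpine (overflow 19)
  32÷2 = 16 each, +1 to first 0
Round 3: Briarlake=27 Greywater=38 → close Greywater (overflow 28)
  38÷1 = 38 each, +1 to first 0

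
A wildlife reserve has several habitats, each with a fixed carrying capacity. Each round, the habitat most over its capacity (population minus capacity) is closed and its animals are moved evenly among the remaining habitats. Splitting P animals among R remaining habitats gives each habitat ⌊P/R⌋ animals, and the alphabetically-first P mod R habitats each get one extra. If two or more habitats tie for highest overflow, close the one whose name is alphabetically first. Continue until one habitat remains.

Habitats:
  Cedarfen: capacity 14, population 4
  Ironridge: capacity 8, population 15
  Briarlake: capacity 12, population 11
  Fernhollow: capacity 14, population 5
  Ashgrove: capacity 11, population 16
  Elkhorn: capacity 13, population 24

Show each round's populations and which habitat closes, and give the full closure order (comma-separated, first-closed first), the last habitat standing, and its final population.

Closure order: Elkhorn, Ironridge, Ashgrove, Briarlake, Cedarfen
Last habitat: Fernhollow with 75 animals

Round 1: Ashgrove=16 Briarlake=11 Cedarfen=4 Elkhorn=24 Fernhollow=5 Ironridge=15 → close Elkhorn (overflow 11)
  24÷5 = 4 each, +1 to first 4
Round 2: Ashgrove=21 Briarlake=16 Cedarfen=9 Fernhollow=10 Ironridge=19 → close Ironridge (overflow 11)
  19÷4 = 4 each, +1 to first 3
Round 3: Ashgrove=26 Briarlake=21 Cedarfen=14 Fernhollow=14 → close Ashgrove (overflow 15)
  26÷3 = 8 each, +1 to first 2
Round 4: Briarlake=30 Cedarfen=23 Fernhollow=22 → close Briarlake (overflow 18)
  30÷2 = 15 each, +1 to first 0
Round 5: Cedarfen=38 Fernhollow=37 → close Cedarfen (overflow 24)
  38÷1 = 38 each, +1 to first 0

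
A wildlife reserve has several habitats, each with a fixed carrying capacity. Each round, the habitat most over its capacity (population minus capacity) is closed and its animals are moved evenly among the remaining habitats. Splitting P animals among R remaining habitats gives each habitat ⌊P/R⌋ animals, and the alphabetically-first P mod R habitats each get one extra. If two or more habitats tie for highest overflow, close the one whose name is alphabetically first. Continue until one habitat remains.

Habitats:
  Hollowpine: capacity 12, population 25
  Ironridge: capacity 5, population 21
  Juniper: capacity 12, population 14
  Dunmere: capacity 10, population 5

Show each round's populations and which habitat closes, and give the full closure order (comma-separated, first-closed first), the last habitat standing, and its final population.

Closure order: Ironridge, Hollowpine, Juniper
Last habitat: Dunmere with 65 animals

Round 1: Dunmere=5 Hollowpine=25 Ironridge=21 Juniper=14 → close Ironridge (overflow 16)
  21÷3 = 7 each, +1 to first 0
Round 2: Dunmere=12 Hollowpine=32 Juniper=21 → close Hollowpine (overflow 20)
  32÷2 = 16 each, +1 to first 0
Round 3: Dunmere=28 Juniper=37 → close Juniper (overflow 25)
  37÷1 = 37 each, +1 to first 0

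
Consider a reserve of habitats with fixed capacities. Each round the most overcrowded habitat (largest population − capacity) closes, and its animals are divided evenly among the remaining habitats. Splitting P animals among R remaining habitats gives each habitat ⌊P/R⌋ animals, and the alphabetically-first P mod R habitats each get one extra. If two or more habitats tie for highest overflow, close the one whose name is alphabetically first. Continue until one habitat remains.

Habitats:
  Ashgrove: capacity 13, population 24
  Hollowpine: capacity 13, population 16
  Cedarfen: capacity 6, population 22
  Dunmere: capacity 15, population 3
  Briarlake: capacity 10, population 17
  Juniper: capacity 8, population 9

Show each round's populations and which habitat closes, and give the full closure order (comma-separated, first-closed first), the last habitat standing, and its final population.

Round 1: Ashgrove=24 Briarlake=17 Cedarfen=22 Dunmere=3 Hollowpine=16 Juniper=9 → close Cedarfen (overflow 16)
  22÷5 = 4 each, +1 to first 2
Round 2: Ashgrove=29 Briarlake=22 Dunmere=7 Hollowpine=20 Juniper=13 → close Ashgrove (overflow 16)
  29÷4 = 7 each, +1 to first 1
Round 3: Briarlake=30 Dunmere=14 Hollowpine=27 Juniper=20 → close Briarlake (overflow 20)
  30÷3 = 10 each, +1 to first 0
Round 4: Dunmere=24 Hollowpine=37 Juniper=30 → close Hollowpine (overflow 24)
  37÷2 = 18 each, +1 to first 1
Round 5: Dunmere=43 Juniper=48 → close Juniper (overflow 40)
  48÷1 = 48 each, +1 to first 0

Closure order: Cedarfen, Ashgrove, Briarlake, Hollowpine, Juniper
Last habitat: Dunmere with 91 animals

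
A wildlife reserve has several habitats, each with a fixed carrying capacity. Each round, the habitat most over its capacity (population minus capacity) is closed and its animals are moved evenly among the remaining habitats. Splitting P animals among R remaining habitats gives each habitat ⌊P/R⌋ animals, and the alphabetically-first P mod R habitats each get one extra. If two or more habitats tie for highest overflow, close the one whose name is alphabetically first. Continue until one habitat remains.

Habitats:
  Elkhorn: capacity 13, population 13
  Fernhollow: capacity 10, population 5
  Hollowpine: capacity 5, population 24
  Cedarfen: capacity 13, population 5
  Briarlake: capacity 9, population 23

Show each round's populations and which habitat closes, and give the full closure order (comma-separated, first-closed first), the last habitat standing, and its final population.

Round 1: Briarlake=23 Cedarfen=5 Elkhorn=13 Fernhollow=5 Hollowpine=24 → close Hollowpine (overflow 19)
  24÷4 = 6 each, +1 to first 0
Round 2: Briarlake=29 Cedarfen=11 Elkhorn=19 Fernhollow=11 → close Briarlake (overflow 20)
  29÷3 = 9 each, +1 to first 2
Round 3: Cedarfen=21 Elkhorn=29 Fernhollow=20 → close Elkhorn (overflow 16)
  29÷2 = 14 each, +1 to first 1
Round 4: Cedarfen=36 Fernhollow=34 → close Fernhollow (overflow 24)
  34÷1 = 34 each, +1 to first 0

Closure order: Hollowpine, Briarlake, Elkhorn, Fernhollow
Last habitat: Cedarfen with 70 animals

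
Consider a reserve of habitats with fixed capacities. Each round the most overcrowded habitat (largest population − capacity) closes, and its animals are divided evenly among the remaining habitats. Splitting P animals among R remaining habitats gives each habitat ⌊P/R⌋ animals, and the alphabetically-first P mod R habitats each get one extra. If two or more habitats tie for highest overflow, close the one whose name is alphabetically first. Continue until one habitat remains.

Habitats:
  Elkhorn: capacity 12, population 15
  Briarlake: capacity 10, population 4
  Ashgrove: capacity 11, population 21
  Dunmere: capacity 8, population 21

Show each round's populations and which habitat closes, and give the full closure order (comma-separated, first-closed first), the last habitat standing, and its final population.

Closure order: Dunmere, Ashgrove, Elkhorn
Last habitat: Briarlake with 61 animals

Round 1: Ashgrove=21 Briarlake=4 Dunmere=21 Elkhorn=15 → close Dunmere (overflow 13)
  21÷3 = 7 each, +1 to first 0
Round 2: Ashgrove=28 Briarlake=11 Elkhorn=22 → close Ashgrove (overflow 17)
  28÷2 = 14 each, +1 to first 0
Round 3: Briarlake=25 Elkhorn=36 → close Elkhorn (overflow 24)
  36÷1 = 36 each, +1 to first 0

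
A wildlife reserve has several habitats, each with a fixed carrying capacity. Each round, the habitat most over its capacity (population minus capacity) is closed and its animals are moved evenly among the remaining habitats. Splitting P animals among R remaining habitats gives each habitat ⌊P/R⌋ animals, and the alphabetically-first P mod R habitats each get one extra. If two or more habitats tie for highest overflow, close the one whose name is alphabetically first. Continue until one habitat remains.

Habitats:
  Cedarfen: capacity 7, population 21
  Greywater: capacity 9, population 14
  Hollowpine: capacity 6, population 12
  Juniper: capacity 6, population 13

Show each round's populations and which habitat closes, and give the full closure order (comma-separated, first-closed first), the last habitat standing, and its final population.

Closure order: Cedarfen, Juniper, Hollowpine
Last habitat: Greywater with 60 animals

Round 1: Cedarfen=21 Greywater=14 Hollowpine=12 Juniper=13 → close Cedarfen (overflow 14)
  21÷3 = 7 each, +1 to first 0
Round 2: Greywater=21 Hollowpine=19 Juniper=20 → close Juniper (overflow 14)
  20÷2 = 10 each, +1 to first 0
Round 3: Greywater=31 Hollowpine=29 → close Hollowpine (overflow 23)
  29÷1 = 29 each, +1 to first 0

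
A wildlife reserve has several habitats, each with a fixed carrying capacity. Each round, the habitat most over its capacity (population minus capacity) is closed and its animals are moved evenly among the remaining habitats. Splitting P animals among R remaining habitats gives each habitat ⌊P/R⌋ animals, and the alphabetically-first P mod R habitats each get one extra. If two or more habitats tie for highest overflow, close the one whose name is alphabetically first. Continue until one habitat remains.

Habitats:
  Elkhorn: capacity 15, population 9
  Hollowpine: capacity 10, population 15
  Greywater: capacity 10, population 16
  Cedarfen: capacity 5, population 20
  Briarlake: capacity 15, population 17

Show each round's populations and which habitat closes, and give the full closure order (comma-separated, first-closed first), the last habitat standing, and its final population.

Closure order: Cedarfen, Greywater, Hollowpine, Briarlake
Last habitat: Elkhorn with 77 animals

Round 1: Briarlake=17 Cedarfen=20 Elkhorn=9 Greywater=16 Hollowpine=15 → close Cedarfen (overflow 15)
  20÷4 = 5 each, +1 to first 0
Round 2: Briarlake=22 Elkhorn=14 Greywater=21 Hollowpine=20 → close Greywater (overflow 11)
  21÷3 = 7 each, +1 to first 0
Round 3: Briarlake=29 Elkhorn=21 Hollowpine=27 → close Hollowpine (overflow 17)
  27÷2 = 13 each, +1 to first 1
Round 4: Briarlake=43 Elkhorn=34 → close Briarlake (overflow 28)
  43÷1 = 43 each, +1 to first 0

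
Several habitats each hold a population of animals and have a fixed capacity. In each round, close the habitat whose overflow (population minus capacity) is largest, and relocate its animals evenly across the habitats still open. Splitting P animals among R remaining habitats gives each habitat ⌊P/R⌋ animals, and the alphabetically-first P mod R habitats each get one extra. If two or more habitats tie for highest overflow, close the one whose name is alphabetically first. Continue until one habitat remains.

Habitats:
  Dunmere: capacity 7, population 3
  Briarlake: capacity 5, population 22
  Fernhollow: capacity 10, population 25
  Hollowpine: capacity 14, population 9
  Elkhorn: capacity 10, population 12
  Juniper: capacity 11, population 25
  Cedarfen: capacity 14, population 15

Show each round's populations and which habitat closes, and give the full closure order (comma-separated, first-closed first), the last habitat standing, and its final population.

Round 1: Briarlake=22 Cedarfen=15 Dunmere=3 Elkhorn=12 Fernhollow=25 Hollowpine=9 Juniper=25 → close Briarlake (overflow 17)
  22÷6 = 3 each, +1 to first 4
Round 2: Cedarfen=19 Dunmere=7 Elkhorn=16 Fernhollow=29 Hollowpine=12 Juniper=28 → close Fernhollow (overflow 19)
  29÷5 = 5 each, +1 to first 4
Round 3: Cedarfen=25 Dunmere=13 Elkhorn=22 Hollowpine=18 Juniper=33 → close Juniper (overflow 22)
  33÷4 = 8 each, +1 to first 1
Round 4: Cedarfen=34 Dunmere=21 Elkhorn=30 Hollowpine=26 → close Cedarfen (overflow 20)
  34÷3 = 11 each, +1 to first 1
Round 5: Dunmere=33 Elkhorn=41 Hollowpine=37 → close Elkhorn (overflow 31)
  41÷2 = 20 each, +1 to first 1
Round 6: Dunmere=54 Hollowpine=57 → close Dunmere (overflow 47)
  54÷1 = 54 each, +1 to first 0

Closure order: Briarlake, Fernhollow, Juniper, Cedarfen, Elkhorn, Dunmere
Last habitat: Hollowpine with 111 animals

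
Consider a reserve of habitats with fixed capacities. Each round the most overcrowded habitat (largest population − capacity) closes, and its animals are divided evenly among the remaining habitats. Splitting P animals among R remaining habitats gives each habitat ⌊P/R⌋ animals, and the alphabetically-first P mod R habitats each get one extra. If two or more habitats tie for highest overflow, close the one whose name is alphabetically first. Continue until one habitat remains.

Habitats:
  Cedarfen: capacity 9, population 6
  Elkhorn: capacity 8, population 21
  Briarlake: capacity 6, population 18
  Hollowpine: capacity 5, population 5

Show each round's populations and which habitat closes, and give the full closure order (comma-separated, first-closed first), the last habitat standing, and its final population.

Closure order: Elkhorn, Briarlake, Hollowpine
Last habitat: Cedarfen with 50 animals

Round 1: Briarlake=18 Cedarfen=6 Elkhorn=21 Hollowpine=5 → close Elkhorn (overflow 13)
  21÷3 = 7 each, +1 to first 0
Round 2: Briarlake=25 Cedarfen=13 Hollowpine=12 → close Briarlake (overflow 19)
  25÷2 = 12 each, +1 to first 1
Round 3: Cedarfen=26 Hollowpine=24 → close Hollowpine (overflow 19)
  24÷1 = 24 each, +1 to first 0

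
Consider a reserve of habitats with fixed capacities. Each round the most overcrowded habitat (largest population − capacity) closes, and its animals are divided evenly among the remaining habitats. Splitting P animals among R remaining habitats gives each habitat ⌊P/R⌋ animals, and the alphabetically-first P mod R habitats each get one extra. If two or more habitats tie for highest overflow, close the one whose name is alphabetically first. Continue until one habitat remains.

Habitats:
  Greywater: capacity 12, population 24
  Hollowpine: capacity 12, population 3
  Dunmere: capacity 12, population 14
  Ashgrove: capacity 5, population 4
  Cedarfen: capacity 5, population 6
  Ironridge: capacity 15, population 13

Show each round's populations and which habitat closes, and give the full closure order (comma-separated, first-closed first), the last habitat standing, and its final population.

Round 1: Ashgrove=4 Cedarfen=6 Dunmere=14 Greywater=24 Hollowpine=3 Ironridge=13 → close Greywater (overflow 12)
  24÷5 = 4 each, +1 to first 4
Round 2: Ashgrove=9 Cedarfen=11 Dunmere=19 Hollowpine=8 Ironridge=17 → close Dunmere (overflow 7)
  19÷4 = 4 each, +1 to first 3
Round 3: Ashgrove=14 Cedarfen=16 Hollowpine=13 Ironridge=21 → close Cedarfen (overflow 11)
  16÷3 = 5 each, +1 to first 1
Round 4: Ashgrove=20 Hollowpine=18 Ironridge=26 → close Ashgrove (overflow 15)
  20÷2 = 10 each, +1 to first 0
Round 5: Hollowpine=28 Ironridge=36 → close Ironridge (overflow 21)
  36÷1 = 36 each, +1 to first 0

Closure order: Greywater, Dunmere, Cedarfen, Ashgrove, Ironridge
Last habitat: Hollowpine with 64 animals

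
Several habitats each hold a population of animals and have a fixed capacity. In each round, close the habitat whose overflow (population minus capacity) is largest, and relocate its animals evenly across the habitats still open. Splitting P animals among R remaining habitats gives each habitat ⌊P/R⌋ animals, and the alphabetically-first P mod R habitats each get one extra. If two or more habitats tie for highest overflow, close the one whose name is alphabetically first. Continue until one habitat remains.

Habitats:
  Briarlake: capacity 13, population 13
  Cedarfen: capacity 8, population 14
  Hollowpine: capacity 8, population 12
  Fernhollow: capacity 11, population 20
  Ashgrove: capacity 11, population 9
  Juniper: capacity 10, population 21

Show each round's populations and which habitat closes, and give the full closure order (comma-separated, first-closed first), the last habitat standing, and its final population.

Round 1: Ashgrove=9 Briarlake=13 Cedarfen=14 Fernhollow=20 Hollowpine=12 Juniper=21 → close Juniper (overflow 11)
  21÷5 = 4 each, +1 to first 1
Round 2: Ashgrove=14 Briarlake=17 Cedarfen=18 Fernhollow=24 Hollowpine=16 → close Fernhollow (overflow 13)
  24÷4 = 6 each, +1 to first 0
Round 3: Ashgrove=20 Briarlake=23 Cedarfen=24 Hollowpine=22 → close Cedarfen (overflow 16)
  24÷3 = 8 each, +1 to first 0
Round 4: Ashgrove=28 Briarlake=31 Hollowpine=30 → close Hollowpine (overflow 22)
  30÷2 = 15 each, +1 to first 0
Round 5: Ashgrove=43 Briarlake=46 → close Briarlake (overflow 33)
  46÷1 = 46 each, +1 to first 0

Closure order: Juniper, Fernhollow, Cedarfen, Hollowpine, Briarlake
Last habitat: Ashgrove with 89 animals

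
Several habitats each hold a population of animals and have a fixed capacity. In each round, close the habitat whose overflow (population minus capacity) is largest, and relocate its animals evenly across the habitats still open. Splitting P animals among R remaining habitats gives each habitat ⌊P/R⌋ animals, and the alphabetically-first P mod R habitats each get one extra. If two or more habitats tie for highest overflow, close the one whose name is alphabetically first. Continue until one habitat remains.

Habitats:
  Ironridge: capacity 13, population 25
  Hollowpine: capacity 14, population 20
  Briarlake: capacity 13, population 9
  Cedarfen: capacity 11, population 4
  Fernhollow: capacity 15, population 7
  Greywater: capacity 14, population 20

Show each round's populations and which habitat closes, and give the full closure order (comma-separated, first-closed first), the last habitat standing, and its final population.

Round 1: Briarlake=9 Cedarfen=4 Fernhollow=7 Greywater=20 Hollowpine=20 Ironridge=25 → close Ironridge (overflow 12)
  25÷5 = 5 each, +1 to first 0
Round 2: Briarlake=14 Cedarfen=9 Fernhollow=12 Greywater=25 Hollowpine=25 → close Greywater (overflow 11)
  25÷4 = 6 each, +1 to first 1
Round 3: Briarlake=21 Cedarfen=15 Fernhollow=18 Hollowpine=31 → close Hollowpine (overflow 17)
  31÷3 = 10 each, +1 to first 1
Round 4: Briarlake=32 Cedarfen=25 Fernhollow=28 → close Briarlake (overflow 19)
  32÷2 = 16 each, +1 to first 0
Round 5: Cedarfen=41 Fernhollow=44 → close Cedarfen (overflow 30)
  41÷1 = 41 each, +1 to first 0

Closure order: Ironridge, Greywater, Hollowpine, Briarlake, Cedarfen
Last habitat: Fernhollow with 85 animals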